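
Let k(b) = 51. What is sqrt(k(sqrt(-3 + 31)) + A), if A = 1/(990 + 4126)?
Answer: sqrt(333712843)/2558 ≈ 7.1414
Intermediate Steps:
A = 1/5116 ≈ 0.00019547
sqrt(k(sqrt(-3 + 31)) + A) = sqrt(51 + 1/5116) = sqrt(260917/5116) = sqrt(333712843)/2558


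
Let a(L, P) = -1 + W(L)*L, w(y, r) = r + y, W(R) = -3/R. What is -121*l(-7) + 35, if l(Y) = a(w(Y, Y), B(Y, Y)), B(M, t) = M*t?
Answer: 519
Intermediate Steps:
a(L, P) = -4 (a(L, P) = -1 + (-3/L)*L = -1 - 3 = -4)
l(Y) = -4
-121*l(-7) + 35 = -121*(-4) + 35 = 484 + 35 = 519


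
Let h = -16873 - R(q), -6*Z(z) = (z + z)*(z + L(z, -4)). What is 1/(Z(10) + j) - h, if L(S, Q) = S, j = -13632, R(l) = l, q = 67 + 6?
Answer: 696412813/41096 ≈ 16946.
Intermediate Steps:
q = 73
Z(z) = -2*z²/3 (Z(z) = -(z + z)*(z + z)/6 = -2*z*2*z/6 = -2*z²/3)
h = -16946 (h = -16873 - 1*73 = -16873 - 73 = -16946)
1/(Z(10) + j) - h = 1/(-⅔*10² - 13632) - 1*(-16946) = 1/(-⅔*100 - 13632) + 16946 = 1/(-200/3 - 13632) + 16946 = 1/(-41096/3) + 16946 = -3/41096 + 16946 = 696412813/41096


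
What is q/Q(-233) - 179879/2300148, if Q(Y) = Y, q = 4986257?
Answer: -11469170977843/535934484 ≈ -21400.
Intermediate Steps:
q/Q(-233) - 179879/2300148 = 4986257/(-233) - 179879/2300148 = 4986257*(-1/233) - 179879*1/2300148 = -4986257/233 - 179879/2300148 = -11469170977843/535934484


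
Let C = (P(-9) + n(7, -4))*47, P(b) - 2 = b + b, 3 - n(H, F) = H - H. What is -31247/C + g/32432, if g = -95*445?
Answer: 987572679/19815952 ≈ 49.837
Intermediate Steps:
n(H, F) = 3 (n(H, F) = 3 - (H - H) = 3 - 1*0 = 3 + 0 = 3)
g = -42275
P(b) = 2 + 2*b (P(b) = 2 + (b + b) = 2 + 2*b)
C = -611 (C = ((2 + 2*(-9)) + 3)*47 = ((2 - 18) + 3)*47 = (-16 + 3)*47 = -13*47 = -611)
-31247/C + g/32432 = -31247/(-611) - 42275/32432 = -31247*(-1/611) - 42275*1/32432 = 31247/611 - 42275/32432 = 987572679/19815952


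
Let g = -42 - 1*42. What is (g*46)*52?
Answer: -200928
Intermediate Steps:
g = -84 (g = -42 - 42 = -84)
(g*46)*52 = -84*46*52 = -3864*52 = -200928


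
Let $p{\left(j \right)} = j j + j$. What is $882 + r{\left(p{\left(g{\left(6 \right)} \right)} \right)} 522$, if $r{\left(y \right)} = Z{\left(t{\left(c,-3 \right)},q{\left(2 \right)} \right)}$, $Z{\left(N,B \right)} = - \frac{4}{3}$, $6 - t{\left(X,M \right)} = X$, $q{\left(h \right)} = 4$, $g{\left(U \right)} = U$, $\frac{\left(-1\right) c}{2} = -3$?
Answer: $186$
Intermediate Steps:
$c = 6$ ($c = \left(-2\right) \left(-3\right) = 6$)
$p{\left(j \right)} = j + j^{2}$ ($p{\left(j \right)} = j^{2} + j = j + j^{2}$)
$t{\left(X,M \right)} = 6 - X$
$Z{\left(N,B \right)} = - \frac{4}{3}$ ($Z{\left(N,B \right)} = \left(-4\right) \frac{1}{3} = - \frac{4}{3}$)
$r{\left(y \right)} = - \frac{4}{3}$
$882 + r{\left(p{\left(g{\left(6 \right)} \right)} \right)} 522 = 882 - 696 = 186$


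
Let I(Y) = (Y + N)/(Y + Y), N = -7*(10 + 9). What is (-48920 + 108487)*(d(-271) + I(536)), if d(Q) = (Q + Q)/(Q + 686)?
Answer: -24647573693/444880 ≈ -55403.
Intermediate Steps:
N = -133 (N = -7*19 = -133)
I(Y) = (-133 + Y)/(2*Y) (I(Y) = (Y - 133)/(Y + Y) = (-133 + Y)/((2*Y)) = (-133 + Y)*(1/(2*Y)) = (-133 + Y)/(2*Y))
d(Q) = 2*Q/(686 + Q) (d(Q) = (2*Q)/(686 + Q) = 2*Q/(686 + Q))
(-48920 + 108487)*(d(-271) + I(536)) = (-48920 + 108487)*(2*(-271)/(686 - 271) + (½)*(-133 + 536)/536) = 59567*(2*(-271)/415 + (½)*(1/536)*403) = 59567*(2*(-271)*(1/415) + 403/1072) = 59567*(-542/415 + 403/1072) = 59567*(-413779/444880) = -24647573693/444880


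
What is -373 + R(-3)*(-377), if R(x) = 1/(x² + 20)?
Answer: -386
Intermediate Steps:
R(x) = 1/(20 + x²)
-373 + R(-3)*(-377) = -373 - 377/(20 + (-3)²) = -373 - 377/(20 + 9) = -373 - 377/29 = -373 + (1/29)*(-377) = -373 - 13 = -386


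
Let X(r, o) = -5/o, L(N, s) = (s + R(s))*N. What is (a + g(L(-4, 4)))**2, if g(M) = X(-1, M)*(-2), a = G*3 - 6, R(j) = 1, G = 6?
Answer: 529/4 ≈ 132.25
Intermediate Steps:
L(N, s) = N*(1 + s) (L(N, s) = (s + 1)*N = (1 + s)*N = N*(1 + s))
a = 12 (a = 6*3 - 6 = 18 - 6 = 12)
g(M) = 10/M (g(M) = -5/M*(-2) = 10/M)
(a + g(L(-4, 4)))**2 = (12 + 10/((-4*(1 + 4))))**2 = (12 + 10/((-4*5)))**2 = (12 + 10/(-20))**2 = (12 + 10*(-1/20))**2 = (12 - 1/2)**2 = (23/2)**2 = 529/4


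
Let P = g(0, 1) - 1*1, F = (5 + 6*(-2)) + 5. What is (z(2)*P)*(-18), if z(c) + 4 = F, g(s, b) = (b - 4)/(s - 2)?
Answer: 54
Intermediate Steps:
g(s, b) = (-4 + b)/(-2 + s)
F = -2 (F = (5 - 12) + 5 = -7 + 5 = -2)
z(c) = -6 (z(c) = -4 - 2 = -6)
P = 1/2 (P = (-4 + 1)/(-2 + 0) - 1*1 = -3/(-2) - 1 = -1/2*(-3) - 1 = 3/2 - 1 = 1/2 ≈ 0.50000)
(z(2)*P)*(-18) = -6*1/2*(-18) = -3*(-18) = 54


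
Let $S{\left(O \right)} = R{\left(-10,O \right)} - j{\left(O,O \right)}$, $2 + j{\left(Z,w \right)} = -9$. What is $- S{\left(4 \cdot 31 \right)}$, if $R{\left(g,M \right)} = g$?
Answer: $-1$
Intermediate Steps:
$j{\left(Z,w \right)} = -11$ ($j{\left(Z,w \right)} = -2 - 9 = -11$)
$S{\left(O \right)} = 1$ ($S{\left(O \right)} = -10 - -11 = -10 + 11 = 1$)
$- S{\left(4 \cdot 31 \right)} = \left(-1\right) 1 = -1$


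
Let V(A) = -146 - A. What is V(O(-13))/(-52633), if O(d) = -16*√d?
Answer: 2/721 - 16*I*√13/52633 ≈ 0.0027739 - 0.0010961*I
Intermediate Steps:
V(O(-13))/(-52633) = (-146 - (-16)*√(-13))/(-52633) = (-146 - (-16)*I*√13)*(-1/52633) = (-146 + 16*I*√13)*(-1/52633) = 2/721 - 16*I*√13/52633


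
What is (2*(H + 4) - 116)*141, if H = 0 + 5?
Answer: -13818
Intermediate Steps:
H = 5
(2*(H + 4) - 116)*141 = (2*(5 + 4) - 116)*141 = (2*9 - 116)*141 = (18 - 116)*141 = -98*141 = -13818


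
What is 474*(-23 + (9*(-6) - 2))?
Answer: -37446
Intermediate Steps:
474*(-23 + (9*(-6) - 2)) = 474*(-23 + (-54 - 2)) = 474*(-23 - 56) = 474*(-79) = -37446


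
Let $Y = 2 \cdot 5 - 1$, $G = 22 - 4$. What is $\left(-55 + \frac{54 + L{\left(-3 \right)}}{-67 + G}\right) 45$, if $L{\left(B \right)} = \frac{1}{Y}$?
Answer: $- \frac{123710}{49} \approx -2524.7$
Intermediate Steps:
$G = 18$
$Y = 9$ ($Y = 10 - 1 = 9$)
$L{\left(B \right)} = \frac{1}{9}$
$\left(-55 + \frac{54 + L{\left(-3 \right)}}{-67 + G}\right) 45 = \left(-55 + \frac{54 + \frac{1}{9}}{-67 + 18}\right) 45 = \left(-55 + \frac{487}{9 \left(-49\right)}\right) 45 = \left(-55 + \frac{487}{9} \left(- \frac{1}{49}\right)\right) 45 = \left(-55 - \frac{487}{441}\right) 45 = \left(- \frac{24742}{441}\right) 45 = - \frac{123710}{49}$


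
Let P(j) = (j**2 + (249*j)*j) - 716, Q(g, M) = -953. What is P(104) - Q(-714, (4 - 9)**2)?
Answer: 2704237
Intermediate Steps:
P(j) = -716 + 250*j**2 (P(j) = (j**2 + 249*j**2) - 716 = 250*j**2 - 716 = -716 + 250*j**2)
P(104) - Q(-714, (4 - 9)**2) = (-716 + 250*104**2) - 1*(-953) = (-716 + 250*10816) + 953 = (-716 + 2704000) + 953 = 2703284 + 953 = 2704237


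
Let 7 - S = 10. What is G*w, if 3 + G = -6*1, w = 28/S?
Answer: 84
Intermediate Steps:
S = -3 (S = 7 - 1*10 = 7 - 10 = -3)
w = -28/3 (w = 28/(-3) = 28*(-1/3) = -28/3 ≈ -9.3333)
G = -9 (G = -3 - 6*1 = -3 - 6 = -9)
G*w = -9*(-28/3) = 84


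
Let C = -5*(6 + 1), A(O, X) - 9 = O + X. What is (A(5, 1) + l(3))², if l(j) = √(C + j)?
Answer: 193 + 120*I*√2 ≈ 193.0 + 169.71*I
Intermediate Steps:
A(O, X) = 9 + O + X (A(O, X) = 9 + (O + X) = 9 + O + X)
C = -35 (C = -5*7 = -35)
l(j) = √(-35 + j)
(A(5, 1) + l(3))² = ((9 + 5 + 1) + √(-35 + 3))² = (15 + √(-32))² = (15 + 4*I*√2)²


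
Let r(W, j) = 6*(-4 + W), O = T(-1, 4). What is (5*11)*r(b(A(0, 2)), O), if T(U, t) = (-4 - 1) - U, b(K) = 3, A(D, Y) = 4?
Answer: -330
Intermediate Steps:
T(U, t) = -5 - U
O = -4 (O = -5 - 1*(-1) = -5 + 1 = -4)
r(W, j) = -24 + 6*W
(5*11)*r(b(A(0, 2)), O) = (5*11)*(-24 + 6*3) = 55*(-24 + 18) = 55*(-6) = -330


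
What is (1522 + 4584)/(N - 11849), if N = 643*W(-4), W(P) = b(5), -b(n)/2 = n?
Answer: -6106/18279 ≈ -0.33404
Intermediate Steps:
b(n) = -2*n
W(P) = -10 (W(P) = -2*5 = -10)
N = -6430 (N = 643*(-10) = -6430)
(1522 + 4584)/(N - 11849) = (1522 + 4584)/(-6430 - 11849) = 6106/(-18279) = 6106*(-1/18279) = -6106/18279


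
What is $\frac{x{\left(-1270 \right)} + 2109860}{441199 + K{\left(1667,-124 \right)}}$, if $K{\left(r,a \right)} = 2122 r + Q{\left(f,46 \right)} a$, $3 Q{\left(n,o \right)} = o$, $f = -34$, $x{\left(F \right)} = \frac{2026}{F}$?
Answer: $\frac{4019280261}{7575559525} \approx 0.53056$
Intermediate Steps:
$Q{\left(n,o \right)} = \frac{o}{3}$
$K{\left(r,a \right)} = 2122 r + \frac{46 a}{3}$ ($K{\left(r,a \right)} = 2122 r + \frac{1}{3} \cdot 46 a = 2122 r + \frac{46 a}{3}$)
$\frac{x{\left(-1270 \right)} + 2109860}{441199 + K{\left(1667,-124 \right)}} = \frac{\frac{2026}{-1270} + 2109860}{441199 + \left(2122 \cdot 1667 + \frac{46}{3} \left(-124\right)\right)} = \frac{2026 \left(- \frac{1}{1270}\right) + 2109860}{441199 + \left(3537374 - \frac{5704}{3}\right)} = \frac{- \frac{1013}{635} + 2109860}{441199 + \frac{10606418}{3}} = \frac{1339760087}{635 \cdot \frac{11930015}{3}} = \frac{1339760087}{635} \cdot \frac{3}{11930015} = \frac{4019280261}{7575559525}$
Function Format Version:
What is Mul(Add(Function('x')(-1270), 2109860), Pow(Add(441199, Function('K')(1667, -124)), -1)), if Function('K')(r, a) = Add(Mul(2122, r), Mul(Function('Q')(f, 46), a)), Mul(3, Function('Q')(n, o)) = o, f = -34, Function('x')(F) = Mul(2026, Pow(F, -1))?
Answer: Rational(4019280261, 7575559525) ≈ 0.53056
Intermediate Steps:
Function('Q')(n, o) = Mul(Rational(1, 3), o)
Function('K')(r, a) = Add(Mul(2122, r), Mul(Rational(46, 3), a)) (Function('K')(r, a) = Add(Mul(2122, r), Mul(Mul(Rational(1, 3), 46), a)) = Add(Mul(2122, r), Mul(Rational(46, 3), a)))
Mul(Add(Function('x')(-1270), 2109860), Pow(Add(441199, Function('K')(1667, -124)), -1)) = Mul(Add(Mul(2026, Pow(-1270, -1)), 2109860), Pow(Add(441199, Add(Mul(2122, 1667), Mul(Rational(46, 3), -124))), -1)) = Mul(Add(Mul(2026, Rational(-1, 1270)), 2109860), Pow(Add(441199, Add(3537374, Rational(-5704, 3))), -1)) = Mul(Add(Rational(-1013, 635), 2109860), Pow(Add(441199, Rational(10606418, 3)), -1)) = Mul(Rational(1339760087, 635), Pow(Rational(11930015, 3), -1)) = Mul(Rational(1339760087, 635), Rational(3, 11930015)) = Rational(4019280261, 7575559525)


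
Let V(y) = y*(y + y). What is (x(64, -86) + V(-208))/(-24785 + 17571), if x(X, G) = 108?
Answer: -43318/3607 ≈ -12.009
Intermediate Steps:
V(y) = 2*y² (V(y) = y*(2*y) = 2*y²)
(x(64, -86) + V(-208))/(-24785 + 17571) = (108 + 2*(-208)²)/(-24785 + 17571) = (108 + 2*43264)/(-7214) = (108 + 86528)*(-1/7214) = 86636*(-1/7214) = -43318/3607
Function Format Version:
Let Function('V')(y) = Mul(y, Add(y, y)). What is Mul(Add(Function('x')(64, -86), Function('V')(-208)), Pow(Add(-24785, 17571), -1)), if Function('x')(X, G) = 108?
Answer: Rational(-43318, 3607) ≈ -12.009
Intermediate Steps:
Function('V')(y) = Mul(2, Pow(y, 2)) (Function('V')(y) = Mul(y, Mul(2, y)) = Mul(2, Pow(y, 2)))
Mul(Add(Function('x')(64, -86), Function('V')(-208)), Pow(Add(-24785, 17571), -1)) = Mul(Add(108, Mul(2, Pow(-208, 2))), Pow(Add(-24785, 17571), -1)) = Mul(Add(108, Mul(2, 43264)), Pow(-7214, -1)) = Mul(Add(108, 86528), Rational(-1, 7214)) = Mul(86636, Rational(-1, 7214)) = Rational(-43318, 3607)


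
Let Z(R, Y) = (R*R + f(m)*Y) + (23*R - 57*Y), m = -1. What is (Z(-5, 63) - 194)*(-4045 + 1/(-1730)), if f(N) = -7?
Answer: 15101362458/865 ≈ 1.7458e+7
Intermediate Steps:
Z(R, Y) = R² - 64*Y + 23*R (Z(R, Y) = (R*R - 7*Y) + (23*R - 57*Y) = (R² - 7*Y) + (-57*Y + 23*R) = R² - 64*Y + 23*R)
(Z(-5, 63) - 194)*(-4045 + 1/(-1730)) = (((-5)² - 64*63 + 23*(-5)) - 194)*(-4045 + 1/(-1730)) = ((25 - 4032 - 115) - 194)*(-4045 - 1/1730) = (-4122 - 194)*(-6997851/1730) = -4316*(-6997851/1730) = 15101362458/865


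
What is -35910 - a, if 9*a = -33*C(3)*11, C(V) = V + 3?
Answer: -35668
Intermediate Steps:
C(V) = 3 + V
a = -242 (a = (-33*(3 + 3)*11)/9 = (-33*6*11)/9 = (-198*11)/9 = (1/9)*(-2178) = -242)
-35910 - a = -35910 - 1*(-242) = -35910 + 242 = -35668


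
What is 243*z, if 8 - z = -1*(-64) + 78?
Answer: -32562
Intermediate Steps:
z = -134 (z = 8 - (-1*(-64) + 78) = 8 - (64 + 78) = 8 - 1*142 = 8 - 142 = -134)
243*z = 243*(-134) = -32562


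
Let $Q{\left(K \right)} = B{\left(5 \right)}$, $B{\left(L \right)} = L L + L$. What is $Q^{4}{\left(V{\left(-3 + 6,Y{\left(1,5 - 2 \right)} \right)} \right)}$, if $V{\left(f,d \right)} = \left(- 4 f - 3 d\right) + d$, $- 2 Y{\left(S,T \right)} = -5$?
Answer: $810000$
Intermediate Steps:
$Y{\left(S,T \right)} = \frac{5}{2}$ ($Y{\left(S,T \right)} = \left(- \frac{1}{2}\right) \left(-5\right) = \frac{5}{2}$)
$B{\left(L \right)} = L + L^{2}$ ($B{\left(L \right)} = L^{2} + L = L + L^{2}$)
$V{\left(f,d \right)} = - 4 f - 2 d$
$Q{\left(K \right)} = 30$ ($Q{\left(K \right)} = 5 \left(1 + 5\right) = 5 \cdot 6 = 30$)
$Q^{4}{\left(V{\left(-3 + 6,Y{\left(1,5 - 2 \right)} \right)} \right)} = 30^{4} = 810000$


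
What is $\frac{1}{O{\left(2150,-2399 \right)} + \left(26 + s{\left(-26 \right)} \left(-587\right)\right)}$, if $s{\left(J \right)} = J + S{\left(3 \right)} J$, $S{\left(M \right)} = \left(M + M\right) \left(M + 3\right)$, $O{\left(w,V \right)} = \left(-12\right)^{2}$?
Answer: $\frac{1}{564864} \approx 1.7703 \cdot 10^{-6}$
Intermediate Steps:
$O{\left(w,V \right)} = 144$
$S{\left(M \right)} = 2 M \left(3 + M\right)$
$s{\left(J \right)} = 37 J$ ($s{\left(J \right)} = J + 2 \cdot 3 \left(3 + 3\right) J = J + 2 \cdot 3 \cdot 6 J = J + 36 J = 37 J$)
$\frac{1}{O{\left(2150,-2399 \right)} + \left(26 + s{\left(-26 \right)} \left(-587\right)\right)} = \frac{1}{144 + \left(26 + 37 \left(-26\right) \left(-587\right)\right)} = \frac{1}{144 + \left(26 - -564694\right)} = \frac{1}{144 + \left(26 + 564694\right)} = \frac{1}{144 + 564720} = \frac{1}{564864}$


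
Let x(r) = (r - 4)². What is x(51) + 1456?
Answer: 3665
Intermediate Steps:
x(r) = (-4 + r)²
x(51) + 1456 = (-4 + 51)² + 1456 = 47² + 1456 = 2209 + 1456 = 3665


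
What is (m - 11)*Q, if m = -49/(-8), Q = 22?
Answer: -429/4 ≈ -107.25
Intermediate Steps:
m = 49/8 (m = -49*(-⅛) = 49/8 ≈ 6.1250)
(m - 11)*Q = (49/8 - 11)*22 = -39/8*22 = -429/4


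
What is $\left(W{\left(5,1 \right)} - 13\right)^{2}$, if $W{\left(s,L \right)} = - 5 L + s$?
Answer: $169$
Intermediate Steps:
$W{\left(s,L \right)} = s - 5 L$
$\left(W{\left(5,1 \right)} - 13\right)^{2} = \left(\left(5 - 5\right) - 13\right)^{2} = \left(0 - 13\right)^{2} = \left(-13\right)^{2} = 169$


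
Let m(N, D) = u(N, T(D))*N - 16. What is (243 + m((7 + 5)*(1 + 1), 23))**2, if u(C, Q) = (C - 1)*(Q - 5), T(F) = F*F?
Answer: 83795775625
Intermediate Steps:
T(F) = F**2
u(C, Q) = (-1 + C)*(-5 + Q)
m(N, D) = -16 + N*(5 - D**2 - 5*N + N*D**2) (m(N, D) = (5 - D**2 - 5*N + N*D**2)*N - 16 = N*(5 - D**2 - 5*N + N*D**2) - 16 = -16 + N*(5 - D**2 - 5*N + N*D**2))
(243 + m((7 + 5)*(1 + 1), 23))**2 = (243 + (-16 + ((7 + 5)*(1 + 1))*(5 - 1*23**2 - 5*(7 + 5)*(1 + 1) + ((7 + 5)*(1 + 1))*23**2)))**2 = (243 + (-16 + (12*2)*(5 - 1*529 - 60*2 + (12*2)*529)))**2 = (243 + (-16 + 24*(5 - 529 - 5*24 + 24*529)))**2 = (243 + (-16 + 24*(5 - 529 - 120 + 12696)))**2 = (243 + (-16 + 24*12052))**2 = (243 + (-16 + 289248))**2 = (243 + 289232)**2 = 289475**2 = 83795775625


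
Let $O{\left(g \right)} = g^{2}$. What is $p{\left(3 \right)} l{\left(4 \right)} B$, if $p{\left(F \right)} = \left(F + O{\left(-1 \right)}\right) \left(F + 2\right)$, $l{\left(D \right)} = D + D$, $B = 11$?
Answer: $1760$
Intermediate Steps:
$l{\left(D \right)} = 2 D$
$p{\left(F \right)} = \left(1 + F\right) \left(2 + F\right)$ ($p{\left(F \right)} = \left(F + \left(-1\right)^{2}\right) \left(F + 2\right) = \left(F + 1\right) \left(2 + F\right) = \left(1 + F\right) \left(2 + F\right)$)
$p{\left(3 \right)} l{\left(4 \right)} B = \left(2 + 3^{2} + 3 \cdot 3\right) 2 \cdot 4 \cdot 11 = \left(2 + 9 + 9\right) 8 \cdot 11 = 20 \cdot 8 \cdot 11 = 160 \cdot 11 = 1760$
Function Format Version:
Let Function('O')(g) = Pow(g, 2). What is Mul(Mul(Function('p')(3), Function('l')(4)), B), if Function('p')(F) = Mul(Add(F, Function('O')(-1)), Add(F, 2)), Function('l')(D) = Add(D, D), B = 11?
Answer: 1760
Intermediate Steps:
Function('l')(D) = Mul(2, D)
Function('p')(F) = Mul(Add(1, F), Add(2, F)) (Function('p')(F) = Mul(Add(F, Pow(-1, 2)), Add(F, 2)) = Mul(Add(F, 1), Add(2, F)) = Mul(Add(1, F), Add(2, F)))
Mul(Mul(Function('p')(3), Function('l')(4)), B) = Mul(Mul(Add(2, Pow(3, 2), Mul(3, 3)), Mul(2, 4)), 11) = Mul(Mul(Add(2, 9, 9), 8), 11) = Mul(Mul(20, 8), 11) = Mul(160, 11) = 1760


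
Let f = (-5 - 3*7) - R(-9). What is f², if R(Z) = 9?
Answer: 1225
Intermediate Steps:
f = -35 (f = (-5 - 3*7) - 1*9 = (-5 - 21) - 9 = -26 - 9 = -35)
f² = (-35)² = 1225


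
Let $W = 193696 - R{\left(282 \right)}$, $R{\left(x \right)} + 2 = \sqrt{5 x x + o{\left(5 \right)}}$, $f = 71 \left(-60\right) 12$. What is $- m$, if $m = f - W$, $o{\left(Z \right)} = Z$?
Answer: $244818 - 5 \sqrt{15905} \approx 2.4419 \cdot 10^{5}$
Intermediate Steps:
$f = -51120$ ($f = \left(-4260\right) 12 = -51120$)
$R{\left(x \right)} = -2 + \sqrt{5 + 5 x^{2}}$ ($R{\left(x \right)} = -2 + \sqrt{5 x x + 5} = -2 + \sqrt{5 x^{2} + 5} = -2 + \sqrt{5 + 5 x^{2}}$)
$W = 193698 - 5 \sqrt{15905}$ ($W = 193696 - \left(-2 + \sqrt{5 + 5 \cdot 282^{2}}\right) = 193696 - \left(-2 + \sqrt{5 + 5 \cdot 79524}\right) = 193696 - \left(-2 + \sqrt{5 + 397620}\right) = 193696 - \left(-2 + \sqrt{397625}\right) = 193696 - \left(-2 + 5 \sqrt{15905}\right) = 193696 + \left(2 - 5 \sqrt{15905}\right) = 193698 - 5 \sqrt{15905} \approx 1.9307 \cdot 10^{5}$)
$m = -244818 + 5 \sqrt{15905}$ ($m = -51120 - \left(193698 - 5 \sqrt{15905}\right) = -244818 + 5 \sqrt{15905} \approx -2.4419 \cdot 10^{5}$)
$- m = - (-244818 + 5 \sqrt{15905}) = 244818 - 5 \sqrt{15905}$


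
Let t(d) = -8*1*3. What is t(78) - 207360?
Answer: -207384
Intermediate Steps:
t(d) = -24 (t(d) = -8*3 = -24)
t(78) - 207360 = -24 - 207360 = -207384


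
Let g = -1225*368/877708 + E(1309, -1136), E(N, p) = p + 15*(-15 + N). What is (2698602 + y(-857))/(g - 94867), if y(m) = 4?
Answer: -592147018762/16806684911 ≈ -35.233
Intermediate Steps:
E(N, p) = -225 + p + 15*N (E(N, p) = p + (-225 + 15*N) = -225 + p + 15*N)
g = 4009696298/219427 (g = -1225*368/877708 + (-225 - 1136 + 15*1309) = -450800*1/877708 + (-225 - 1136 + 19635) = -112700/219427 + 18274 = 4009696298/219427 ≈ 18274.)
(2698602 + y(-857))/(g - 94867) = (2698602 + 4)/(4009696298/219427 - 94867) = 2698606/(-16806684911/219427) = 2698606*(-219427/16806684911) = -592147018762/16806684911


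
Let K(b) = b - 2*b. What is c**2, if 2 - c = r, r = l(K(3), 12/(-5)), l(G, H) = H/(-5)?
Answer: 1444/625 ≈ 2.3104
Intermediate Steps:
K(b) = -b
l(G, H) = -H/5 (l(G, H) = H*(-1/5) = -H/5)
r = 12/25 (r = -12/(5*(-5)) = -12*(-1)/(5*5) = -1/5*(-12/5) = 12/25 ≈ 0.48000)
c = 38/25 (c = 2 - 1*12/25 = 2 - 12/25 = 38/25 ≈ 1.5200)
c**2 = (38/25)**2 = 1444/625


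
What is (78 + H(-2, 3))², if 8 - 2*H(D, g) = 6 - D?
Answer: 6084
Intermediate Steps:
H(D, g) = 1 + D/2 (H(D, g) = 4 - (6 - D)/2 = 4 + (-3 + D/2) = 1 + D/2)
(78 + H(-2, 3))² = (78 + (1 + (½)*(-2)))² = (78 + (1 - 1))² = (78 + 0)² = 78² = 6084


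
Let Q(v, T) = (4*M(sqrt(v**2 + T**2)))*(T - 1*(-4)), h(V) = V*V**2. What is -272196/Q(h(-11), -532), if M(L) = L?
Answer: 22683*sqrt(2054585)/361606960 ≈ 0.089914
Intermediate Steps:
h(V) = V**3
Q(v, T) = 4*sqrt(T**2 + v**2)*(4 + T) (Q(v, T) = (4*sqrt(v**2 + T**2))*(T - 1*(-4)) = (4*sqrt(T**2 + v**2))*(T + 4) = (4*sqrt(T**2 + v**2))*(4 + T) = 4*sqrt(T**2 + v**2)*(4 + T))
-272196/Q(h(-11), -532) = -272196*1/(4*(4 - 532)*sqrt((-532)**2 + ((-11)**3)**2)) = -272196*(-1/(2112*sqrt(283024 + (-1331)**2))) = -272196*(-1/(2112*sqrt(283024 + 1771561))) = -272196*(-sqrt(2054585)/4339283520) = -(-22683)*sqrt(2054585)/361606960 = 22683*sqrt(2054585)/361606960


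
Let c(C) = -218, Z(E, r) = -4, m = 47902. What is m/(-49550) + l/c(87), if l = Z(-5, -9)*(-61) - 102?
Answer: -4369684/2700475 ≈ -1.6181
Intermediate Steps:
l = 142 (l = -4*(-61) - 102 = 244 - 102 = 142)
m/(-49550) + l/c(87) = 47902/(-49550) + 142/(-218) = 47902*(-1/49550) + 142*(-1/218) = -23951/24775 - 71/109 = -4369684/2700475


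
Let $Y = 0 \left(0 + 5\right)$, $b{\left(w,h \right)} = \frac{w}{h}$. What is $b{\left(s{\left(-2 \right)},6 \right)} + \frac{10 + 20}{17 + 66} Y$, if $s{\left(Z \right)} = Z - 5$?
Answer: $- \frac{7}{6} \approx -1.1667$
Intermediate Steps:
$s{\left(Z \right)} = -5 + Z$
$Y = 0$ ($Y = 0 \cdot 5 = 0$)
$b{\left(s{\left(-2 \right)},6 \right)} + \frac{10 + 20}{17 + 66} Y = \frac{-5 - 2}{6} + \frac{10 + 20}{17 + 66} \cdot 0 = \left(-7\right) \frac{1}{6} + \frac{30}{83} \cdot 0 = - \frac{7}{6} + 30 \cdot \frac{1}{83} \cdot 0 = - \frac{7}{6} + \frac{30}{83} \cdot 0 = - \frac{7}{6} + 0 = - \frac{7}{6}$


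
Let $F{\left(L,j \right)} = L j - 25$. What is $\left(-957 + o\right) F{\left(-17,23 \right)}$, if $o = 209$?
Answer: $311168$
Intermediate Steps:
$F{\left(L,j \right)} = -25 + L j$
$\left(-957 + o\right) F{\left(-17,23 \right)} = \left(-957 + 209\right) \left(-25 - 391\right) = - 748 \left(-25 - 391\right) = \left(-748\right) \left(-416\right) = 311168$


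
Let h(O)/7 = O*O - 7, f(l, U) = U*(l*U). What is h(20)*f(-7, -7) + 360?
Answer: -943233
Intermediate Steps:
f(l, U) = l*U**2 (f(l, U) = U*(U*l) = l*U**2)
h(O) = -49 + 7*O**2 (h(O) = 7*(O*O - 7) = 7*(O**2 - 7) = 7*(-7 + O**2) = -49 + 7*O**2)
h(20)*f(-7, -7) + 360 = (-49 + 7*20**2)*(-7*(-7)**2) + 360 = (-49 + 7*400)*(-7*49) + 360 = (-49 + 2800)*(-343) + 360 = 2751*(-343) + 360 = -943593 + 360 = -943233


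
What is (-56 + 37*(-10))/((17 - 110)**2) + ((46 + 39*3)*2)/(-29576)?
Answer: -2569825/42633804 ≈ -0.060277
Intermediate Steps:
(-56 + 37*(-10))/((17 - 110)**2) + ((46 + 39*3)*2)/(-29576) = (-56 - 370)/((-93)**2) + ((46 + 117)*2)*(-1/29576) = -426/8649 + (163*2)*(-1/29576) = -426*1/8649 + 326*(-1/29576) = -142/2883 - 163/14788 = -2569825/42633804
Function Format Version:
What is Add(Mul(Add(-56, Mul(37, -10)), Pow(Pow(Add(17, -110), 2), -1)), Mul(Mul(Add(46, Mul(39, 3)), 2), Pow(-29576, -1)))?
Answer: Rational(-2569825, 42633804) ≈ -0.060277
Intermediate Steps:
Add(Mul(Add(-56, Mul(37, -10)), Pow(Pow(Add(17, -110), 2), -1)), Mul(Mul(Add(46, Mul(39, 3)), 2), Pow(-29576, -1))) = Add(Mul(Add(-56, -370), Pow(Pow(-93, 2), -1)), Mul(Mul(Add(46, 117), 2), Rational(-1, 29576))) = Add(Mul(-426, Pow(8649, -1)), Mul(Mul(163, 2), Rational(-1, 29576))) = Add(Mul(-426, Rational(1, 8649)), Mul(326, Rational(-1, 29576))) = Add(Rational(-142, 2883), Rational(-163, 14788)) = Rational(-2569825, 42633804)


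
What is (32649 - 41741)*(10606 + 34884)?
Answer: -413595080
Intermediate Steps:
(32649 - 41741)*(10606 + 34884) = -9092*45490 = -413595080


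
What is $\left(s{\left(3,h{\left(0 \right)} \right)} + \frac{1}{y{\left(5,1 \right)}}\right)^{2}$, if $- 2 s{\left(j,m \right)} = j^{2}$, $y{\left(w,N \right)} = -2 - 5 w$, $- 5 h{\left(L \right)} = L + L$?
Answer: $\frac{60025}{2916} \approx 20.585$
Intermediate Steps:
$h{\left(L \right)} = - \frac{2 L}{5}$ ($h{\left(L \right)} = - \frac{L + L}{5} = - \frac{2 L}{5}$)
$s{\left(j,m \right)} = - \frac{j^{2}}{2}$
$\left(s{\left(3,h{\left(0 \right)} \right)} + \frac{1}{y{\left(5,1 \right)}}\right)^{2} = \left(- \frac{3^{2}}{2} + \frac{1}{-2 - 25}\right)^{2} = \left(\left(- \frac{1}{2}\right) 9 + \frac{1}{-2 - 25}\right)^{2} = \left(- \frac{9}{2} + \frac{1}{-27}\right)^{2} = \left(- \frac{9}{2} - \frac{1}{27}\right)^{2} = \left(- \frac{245}{54}\right)^{2} = \frac{60025}{2916}$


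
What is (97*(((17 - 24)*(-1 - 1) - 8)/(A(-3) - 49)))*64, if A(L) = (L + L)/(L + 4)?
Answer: -37248/55 ≈ -677.24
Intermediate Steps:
A(L) = 2*L/(4 + L) (A(L) = (2*L)/(4 + L) = 2*L/(4 + L))
(97*(((17 - 24)*(-1 - 1) - 8)/(A(-3) - 49)))*64 = (97*(((17 - 24)*(-1 - 1) - 8)/(2*(-3)/(4 - 3) - 49)))*64 = (97*((-7*(-2) - 8)/(2*(-3)/1 - 49)))*64 = (97*((14 - 8)/(2*(-3)*1 - 49)))*64 = (97*(6/(-6 - 49)))*64 = (97*(6/(-55)))*64 = (97*(6*(-1/55)))*64 = (97*(-6/55))*64 = -582/55*64 = -37248/55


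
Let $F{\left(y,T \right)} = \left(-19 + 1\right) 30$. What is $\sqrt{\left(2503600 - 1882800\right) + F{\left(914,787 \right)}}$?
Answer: $2 \sqrt{155065} \approx 787.57$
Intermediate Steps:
$F{\left(y,T \right)} = -540$ ($F{\left(y,T \right)} = \left(-18\right) 30 = -540$)
$\sqrt{\left(2503600 - 1882800\right) + F{\left(914,787 \right)}} = \sqrt{\left(2503600 - 1882800\right) - 540} = \sqrt{620800 - 540} = \sqrt{620260} = 2 \sqrt{155065}$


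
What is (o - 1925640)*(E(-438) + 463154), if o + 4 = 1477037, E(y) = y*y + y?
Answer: -293640197920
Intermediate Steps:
E(y) = y + y**2 (E(y) = y**2 + y = y + y**2)
o = 1477033 (o = -4 + 1477037 = 1477033)
(o - 1925640)*(E(-438) + 463154) = (1477033 - 1925640)*(-438*(1 - 438) + 463154) = -448607*(-438*(-437) + 463154) = -448607*(191406 + 463154) = -448607*654560 = -293640197920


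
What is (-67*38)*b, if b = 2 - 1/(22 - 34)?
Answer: -31825/6 ≈ -5304.2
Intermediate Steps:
b = 25/12 (b = 2 - 1/(-12) = 2 - 1*(-1/12) = 2 + 1/12 = 25/12 ≈ 2.0833)
(-67*38)*b = -67*38*(25/12) = -2546*25/12 = -31825/6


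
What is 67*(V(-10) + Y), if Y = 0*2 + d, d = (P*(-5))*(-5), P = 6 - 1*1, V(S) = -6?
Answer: 7973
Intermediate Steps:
P = 5 (P = 6 - 1 = 5)
d = 125 (d = (5*(-5))*(-5) = -25*(-5) = 125)
Y = 125 (Y = 0*2 + 125 = 0 + 125 = 125)
67*(V(-10) + Y) = 67*(-6 + 125) = 67*119 = 7973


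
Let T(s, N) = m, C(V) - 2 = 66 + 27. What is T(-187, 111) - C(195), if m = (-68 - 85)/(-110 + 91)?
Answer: -1652/19 ≈ -86.947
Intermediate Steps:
C(V) = 95 (C(V) = 2 + (66 + 27) = 2 + 93 = 95)
m = 153/19 (m = -153/(-19) = -153*(-1/19) = 153/19 ≈ 8.0526)
T(s, N) = 153/19
T(-187, 111) - C(195) = 153/19 - 1*95 = 153/19 - 95 = -1652/19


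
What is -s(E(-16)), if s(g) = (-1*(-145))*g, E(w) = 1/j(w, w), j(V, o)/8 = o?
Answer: 145/128 ≈ 1.1328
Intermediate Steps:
j(V, o) = 8*o
E(w) = 1/(8*w)
s(g) = 145*g
-s(E(-16)) = -145*(⅛)/(-16) = -145*(⅛)*(-1/16) = -145*(-1)/128 = -1*(-145/128) = 145/128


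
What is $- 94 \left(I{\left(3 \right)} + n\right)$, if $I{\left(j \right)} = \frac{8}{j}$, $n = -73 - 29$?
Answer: $\frac{28012}{3} \approx 9337.3$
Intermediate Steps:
$n = -102$ ($n = -73 - 29 = -102$)
$- 94 \left(I{\left(3 \right)} + n\right) = - 94 \left(\frac{8}{3} - 102\right) = \left(-94\right) \left(- \frac{298}{3}\right) = \frac{28012}{3}$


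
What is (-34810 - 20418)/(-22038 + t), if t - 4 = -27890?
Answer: 13807/12481 ≈ 1.1062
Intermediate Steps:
t = -27886 (t = 4 - 27890 = -27886)
(-34810 - 20418)/(-22038 + t) = (-34810 - 20418)/(-22038 - 27886) = -55228/(-49924) = -55228*(-1/49924) = 13807/12481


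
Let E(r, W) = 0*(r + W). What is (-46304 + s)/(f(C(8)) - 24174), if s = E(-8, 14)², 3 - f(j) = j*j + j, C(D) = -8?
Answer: 46304/24227 ≈ 1.9113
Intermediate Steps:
E(r, W) = 0 (E(r, W) = 0*(W + r) = 0)
f(j) = 3 - j - j² (f(j) = 3 - (j*j + j) = 3 - (j² + j) = 3 - (j + j²) = 3 + (-j - j²) = 3 - j - j²)
s = 0 (s = 0² = 0)
(-46304 + s)/(f(C(8)) - 24174) = (-46304 + 0)/((3 - 1*(-8) - 1*(-8)²) - 24174) = -46304/((3 + 8 - 1*64) - 24174) = -46304/((3 + 8 - 64) - 24174) = -46304/(-53 - 24174) = -46304/(-24227) = -46304*(-1/24227) = 46304/24227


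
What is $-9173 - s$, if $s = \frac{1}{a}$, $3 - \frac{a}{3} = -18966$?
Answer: $- \frac{522007912}{56907} \approx -9173.0$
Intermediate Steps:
$a = 56907$ ($a = 9 - -56898 = 9 + 56898 = 56907$)
$s = \frac{1}{56907} \approx 1.7573 \cdot 10^{-5}$
$-9173 - s = -9173 - \frac{1}{56907} = - \frac{522007912}{56907}$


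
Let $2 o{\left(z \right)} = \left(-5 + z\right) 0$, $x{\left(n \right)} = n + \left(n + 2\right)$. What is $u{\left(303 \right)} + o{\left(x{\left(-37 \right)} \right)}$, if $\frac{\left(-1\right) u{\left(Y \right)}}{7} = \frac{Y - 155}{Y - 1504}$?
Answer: $\frac{1036}{1201} \approx 0.86261$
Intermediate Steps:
$x{\left(n \right)} = 2 + 2 n$ ($x{\left(n \right)} = n + \left(2 + n\right) = 2 + 2 n$)
$o{\left(z \right)} = 0$ ($o{\left(z \right)} = \frac{\left(-5 + z\right) 0}{2} = \frac{1}{2} \cdot 0 = 0$)
$u{\left(Y \right)} = - \frac{7 \left(-155 + Y\right)}{-1504 + Y}$ ($u{\left(Y \right)} = - 7 \frac{Y - 155}{Y - 1504} = - 7 \frac{-155 + Y}{-1504 + Y} = - \frac{7 \left(-155 + Y\right)}{-1504 + Y}$)
$u{\left(303 \right)} + o{\left(x{\left(-37 \right)} \right)} = \frac{7 \left(155 - 303\right)}{-1504 + 303} + 0 = \frac{7 \left(155 - 303\right)}{-1201} + 0 = 7 \left(- \frac{1}{1201}\right) \left(-148\right) + 0 = \frac{1036}{1201} + 0 = \frac{1036}{1201}$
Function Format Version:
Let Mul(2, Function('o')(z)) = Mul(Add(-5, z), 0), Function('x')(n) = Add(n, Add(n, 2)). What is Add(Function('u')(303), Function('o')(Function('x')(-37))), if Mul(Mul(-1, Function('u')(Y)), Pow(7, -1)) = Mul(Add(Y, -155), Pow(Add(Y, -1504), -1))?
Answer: Rational(1036, 1201) ≈ 0.86261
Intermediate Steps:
Function('x')(n) = Add(2, Mul(2, n)) (Function('x')(n) = Add(n, Add(2, n)) = Add(2, Mul(2, n)))
Function('o')(z) = 0 (Function('o')(z) = Mul(Rational(1, 2), Mul(Add(-5, z), 0)) = Mul(Rational(1, 2), 0) = 0)
Function('u')(Y) = Mul(-7, Pow(Add(-1504, Y), -1), Add(-155, Y)) (Function('u')(Y) = Mul(-7, Mul(Add(Y, -155), Pow(Add(Y, -1504), -1))) = Mul(-7, Mul(Add(-155, Y), Pow(Add(-1504, Y), -1))) = Mul(-7, Mul(Pow(Add(-1504, Y), -1), Add(-155, Y))) = Mul(-7, Pow(Add(-1504, Y), -1), Add(-155, Y)))
Add(Function('u')(303), Function('o')(Function('x')(-37))) = Add(Mul(7, Pow(Add(-1504, 303), -1), Add(155, Mul(-1, 303))), 0) = Add(Mul(7, Pow(-1201, -1), Add(155, -303)), 0) = Add(Mul(7, Rational(-1, 1201), -148), 0) = Add(Rational(1036, 1201), 0) = Rational(1036, 1201)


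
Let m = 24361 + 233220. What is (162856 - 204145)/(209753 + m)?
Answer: -13763/155778 ≈ -0.088350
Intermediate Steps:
m = 257581
(162856 - 204145)/(209753 + m) = (162856 - 204145)/(209753 + 257581) = -41289/467334 = -41289*1/467334 = -13763/155778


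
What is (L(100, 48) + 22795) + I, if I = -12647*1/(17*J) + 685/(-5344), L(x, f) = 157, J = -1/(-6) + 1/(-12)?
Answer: 1274104835/90848 ≈ 14025.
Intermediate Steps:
J = 1/12 (J = -1*(-1/6) + 1*(-1/12) = 1/6 - 1/12 = 1/12 ≈ 0.083333)
I = -811038461/90848 (I = -12647/(-17*1/12*(-1)) + 685/(-5344) = -12647/((-17/12*(-1))) + 685*(-1/5344) = -12647/17/12 - 685/5344 = -12647*12/17 - 685/5344 = -151764/17 - 685/5344 = -811038461/90848 ≈ -8927.4)
(L(100, 48) + 22795) + I = (157 + 22795) - 811038461/90848 = 22952 - 811038461/90848 = 1274104835/90848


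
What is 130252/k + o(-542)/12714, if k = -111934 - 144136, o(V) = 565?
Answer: -755672189/1627836990 ≈ -0.46422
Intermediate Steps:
k = -256070
130252/k + o(-542)/12714 = 130252/(-256070) + 565/12714 = 130252*(-1/256070) + 565*(1/12714) = -65126/128035 + 565/12714 = -755672189/1627836990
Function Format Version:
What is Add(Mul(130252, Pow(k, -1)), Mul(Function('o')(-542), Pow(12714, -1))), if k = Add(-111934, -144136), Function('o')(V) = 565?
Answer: Rational(-755672189, 1627836990) ≈ -0.46422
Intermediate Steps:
k = -256070
Add(Mul(130252, Pow(k, -1)), Mul(Function('o')(-542), Pow(12714, -1))) = Add(Mul(130252, Pow(-256070, -1)), Mul(565, Pow(12714, -1))) = Add(Mul(130252, Rational(-1, 256070)), Mul(565, Rational(1, 12714))) = Add(Rational(-65126, 128035), Rational(565, 12714)) = Rational(-755672189, 1627836990)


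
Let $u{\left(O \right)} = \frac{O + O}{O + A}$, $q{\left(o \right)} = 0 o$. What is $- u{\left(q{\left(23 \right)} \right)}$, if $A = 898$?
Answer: $0$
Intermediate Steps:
$q{\left(o \right)} = 0$
$u{\left(O \right)} = \frac{2 O}{898 + O}$ ($u{\left(O \right)} = \frac{O + O}{O + 898} = \frac{2 O}{898 + O}$)
$- u{\left(q{\left(23 \right)} \right)} = - \frac{2 \cdot 0}{898 + 0} = - \frac{2 \cdot 0}{898} = \left(-1\right) 0 = 0$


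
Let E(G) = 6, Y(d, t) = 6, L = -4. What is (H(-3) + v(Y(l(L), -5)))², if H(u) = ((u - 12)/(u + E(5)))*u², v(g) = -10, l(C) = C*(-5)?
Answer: 3025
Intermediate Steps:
l(C) = -5*C
H(u) = u²*(-12 + u)/(6 + u) (H(u) = ((u - 12)/(u + 6))*u² = ((-12 + u)/(6 + u))*u² = u²*(-12 + u)/(6 + u))
(H(-3) + v(Y(l(L), -5)))² = ((-3)²*(-12 - 3)/(6 - 3) - 10)² = (9*(-15)/3 - 10)² = (9*(⅓)*(-15) - 10)² = (-45 - 10)² = (-55)² = 3025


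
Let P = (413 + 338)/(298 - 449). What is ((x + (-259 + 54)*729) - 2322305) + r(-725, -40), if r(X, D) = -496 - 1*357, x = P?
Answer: -373363804/151 ≈ -2.4726e+6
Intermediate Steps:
P = -751/151 (P = 751/(-151) = 751*(-1/151) = -751/151 ≈ -4.9735)
x = -751/151 ≈ -4.9735
r(X, D) = -853 (r(X, D) = -496 - 357 = -853)
((x + (-259 + 54)*729) - 2322305) + r(-725, -40) = ((-751/151 + (-259 + 54)*729) - 2322305) - 853 = ((-751/151 - 205*729) - 2322305) - 853 = ((-751/151 - 149445) - 2322305) - 853 = (-22566946/151 - 2322305) - 853 = -373235001/151 - 853 = -373363804/151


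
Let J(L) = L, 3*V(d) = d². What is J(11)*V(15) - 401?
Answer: 424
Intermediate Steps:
V(d) = d²/3
J(11)*V(15) - 401 = 11*((⅓)*15²) - 401 = 11*((⅓)*225) - 401 = 11*75 - 401 = 825 - 401 = 424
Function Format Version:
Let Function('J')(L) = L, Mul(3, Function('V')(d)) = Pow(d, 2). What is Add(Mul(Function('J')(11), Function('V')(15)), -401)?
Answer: 424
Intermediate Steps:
Function('V')(d) = Mul(Rational(1, 3), Pow(d, 2))
Add(Mul(Function('J')(11), Function('V')(15)), -401) = Add(Mul(11, Mul(Rational(1, 3), Pow(15, 2))), -401) = Add(Mul(11, Mul(Rational(1, 3), 225)), -401) = Add(Mul(11, 75), -401) = Add(825, -401) = 424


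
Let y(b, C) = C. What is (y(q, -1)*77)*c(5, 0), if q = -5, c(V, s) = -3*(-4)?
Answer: -924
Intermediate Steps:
c(V, s) = 12
(y(q, -1)*77)*c(5, 0) = -1*77*12 = -77*12 = -924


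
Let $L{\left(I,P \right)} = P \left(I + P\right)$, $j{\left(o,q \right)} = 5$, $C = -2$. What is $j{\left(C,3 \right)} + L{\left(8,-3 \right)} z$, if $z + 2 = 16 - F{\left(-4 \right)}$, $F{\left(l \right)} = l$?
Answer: $-265$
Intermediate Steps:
$z = 18$ ($z = -2 + \left(16 - -4\right) = -2 + \left(16 + 4\right) = -2 + 20 = 18$)
$j{\left(C,3 \right)} + L{\left(8,-3 \right)} z = 5 + - 3 \left(8 - 3\right) 18 = 5 + \left(-3\right) 5 \cdot 18 = 5 - 270 = -265$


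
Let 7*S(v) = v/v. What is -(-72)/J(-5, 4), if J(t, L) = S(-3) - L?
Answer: -56/3 ≈ -18.667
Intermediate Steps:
S(v) = ⅐ (S(v) = (v/v)/7 = (⅐)*1 = ⅐)
J(t, L) = ⅐ - L
-(-72)/J(-5, 4) = -(-72)/(⅐ - 1*4) = -(-72)/(⅐ - 4) = -(-72)/(-27/7) = -(-72)*(-7)/27 = -18*28/27 = -56/3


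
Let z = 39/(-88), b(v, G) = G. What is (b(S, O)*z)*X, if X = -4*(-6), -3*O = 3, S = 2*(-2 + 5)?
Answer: 117/11 ≈ 10.636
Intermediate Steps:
S = 6 (S = 2*3 = 6)
O = -1 (O = -1/3*3 = -1)
X = 24
z = -39/88 (z = 39*(-1/88) = -39/88 ≈ -0.44318)
(b(S, O)*z)*X = -1*(-39/88)*24 = (39/88)*24 = 117/11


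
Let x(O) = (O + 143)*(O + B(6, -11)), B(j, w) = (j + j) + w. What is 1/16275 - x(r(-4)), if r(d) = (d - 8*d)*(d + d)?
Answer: -293975324/16275 ≈ -18063.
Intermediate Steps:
r(d) = -14*d² (r(d) = (-7*d)*(2*d) = -14*d²)
B(j, w) = w + 2*j (B(j, w) = 2*j + w = w + 2*j)
x(O) = (1 + O)*(143 + O) (x(O) = (O + 143)*(O + (-11 + 2*6)) = (143 + O)*(O + (-11 + 12)) = (143 + O)*(O + 1) = (143 + O)*(1 + O) = (1 + O)*(143 + O))
1/16275 - x(r(-4)) = 1/16275 - (143 + (-14*(-4)²)² + 144*(-14*(-4)²)) = 1/16275 - (143 + (-14*16)² + 144*(-14*16)) = 1/16275 - (143 + (-224)² + 144*(-224)) = 1/16275 - (143 + 50176 - 32256) = 1/16275 - 1*18063 = 1/16275 - 18063 = -293975324/16275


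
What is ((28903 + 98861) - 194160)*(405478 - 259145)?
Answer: -9715925868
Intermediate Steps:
((28903 + 98861) - 194160)*(405478 - 259145) = (127764 - 194160)*146333 = -66396*146333 = -9715925868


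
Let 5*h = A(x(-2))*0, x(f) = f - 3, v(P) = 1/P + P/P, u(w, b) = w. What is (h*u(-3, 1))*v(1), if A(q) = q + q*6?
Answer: 0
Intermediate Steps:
v(P) = 1 + 1/P (v(P) = 1/P + 1 = 1 + 1/P)
x(f) = -3 + f
A(q) = 7*q (A(q) = q + 6*q = 7*q)
h = 0 (h = ((7*(-3 - 2))*0)/5 = ((7*(-5))*0)/5 = (-35*0)/5 = (⅕)*0 = 0)
(h*u(-3, 1))*v(1) = (0*(-3))*((1 + 1)/1) = 0*(1*2) = 0*2 = 0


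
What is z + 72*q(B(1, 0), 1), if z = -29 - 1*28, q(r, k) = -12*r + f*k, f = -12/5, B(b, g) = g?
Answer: -1149/5 ≈ -229.80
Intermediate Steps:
f = -12/5 (f = -12*⅕ = -12/5 ≈ -2.4000)
q(r, k) = -12*r - 12*k/5
z = -57 (z = -29 - 28 = -57)
z + 72*q(B(1, 0), 1) = -57 + 72*(-12*0 - 12/5*1) = -57 + 72*(0 - 12/5) = -57 + 72*(-12/5) = -57 - 864/5 = -1149/5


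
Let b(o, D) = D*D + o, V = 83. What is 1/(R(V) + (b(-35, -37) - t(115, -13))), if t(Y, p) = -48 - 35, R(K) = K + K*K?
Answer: 1/8389 ≈ 0.00011920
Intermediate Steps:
R(K) = K + K²
b(o, D) = o + D² (b(o, D) = D² + o = o + D²)
t(Y, p) = -83
1/(R(V) + (b(-35, -37) - t(115, -13))) = 1/(83*(1 + 83) + ((-35 + (-37)²) - 1*(-83))) = 1/(83*84 + ((-35 + 1369) + 83)) = 1/(6972 + (1334 + 83)) = 1/(6972 + 1417) = 1/8389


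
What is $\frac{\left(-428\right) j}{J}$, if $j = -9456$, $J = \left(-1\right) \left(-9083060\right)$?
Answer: $\frac{1011792}{2270765} \approx 0.44557$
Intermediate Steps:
$J = 9083060$
$\frac{\left(-428\right) j}{J} = \frac{\left(-428\right) \left(-9456\right)}{9083060} = 4047168 \cdot \frac{1}{9083060} = \frac{1011792}{2270765}$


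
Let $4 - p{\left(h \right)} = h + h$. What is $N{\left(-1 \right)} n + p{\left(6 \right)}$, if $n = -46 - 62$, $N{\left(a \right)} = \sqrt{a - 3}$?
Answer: $-8 - 216 i \approx -8.0 - 216.0 i$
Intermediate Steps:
$p{\left(h \right)} = 4 - 2 h$ ($p{\left(h \right)} = 4 - \left(h + h\right) = 4 - 2 h$)
$N{\left(a \right)} = \sqrt{-3 + a}$
$n = -108$ ($n = -46 - 62 = -108$)
$N{\left(-1 \right)} n + p{\left(6 \right)} = \sqrt{-3 - 1} \left(-108\right) + \left(4 - 12\right) = \sqrt{-4} \left(-108\right) + \left(4 - 12\right) = 2 i \left(-108\right) - 8 = - 216 i - 8 = -8 - 216 i$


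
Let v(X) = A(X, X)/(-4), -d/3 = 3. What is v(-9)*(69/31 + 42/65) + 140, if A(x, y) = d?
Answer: 1180483/8060 ≈ 146.46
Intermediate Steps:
d = -9 (d = -3*3 = -9)
A(x, y) = -9
v(X) = 9/4 (v(X) = -9/(-4) = -9*(-¼) = 9/4)
v(-9)*(69/31 + 42/65) + 140 = 9*(69/31 + 42/65)/4 + 140 = (9/4)*(5787/2015) + 140 = 52083/8060 + 140 = 1180483/8060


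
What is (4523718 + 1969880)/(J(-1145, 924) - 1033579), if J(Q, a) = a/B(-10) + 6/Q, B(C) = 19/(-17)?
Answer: -141268224490/22503496919 ≈ -6.2776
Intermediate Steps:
B(C) = -19/17 (B(C) = 19*(-1/17) = -19/17)
J(Q, a) = 6/Q - 17*a/19 (J(Q, a) = a/(-19/17) + 6/Q = a*(-17/19) + 6/Q = -17*a/19 + 6/Q = 6/Q - 17*a/19)
(4523718 + 1969880)/(J(-1145, 924) - 1033579) = (4523718 + 1969880)/((6/(-1145) - 17/19*924) - 1033579) = 6493598/((6*(-1/1145) - 15708/19) - 1033579) = 6493598/((-6/1145 - 15708/19) - 1033579) = 6493598/(-17985774/21755 - 1033579) = 6493598/(-22503496919/21755) = 6493598*(-21755/22503496919) = -141268224490/22503496919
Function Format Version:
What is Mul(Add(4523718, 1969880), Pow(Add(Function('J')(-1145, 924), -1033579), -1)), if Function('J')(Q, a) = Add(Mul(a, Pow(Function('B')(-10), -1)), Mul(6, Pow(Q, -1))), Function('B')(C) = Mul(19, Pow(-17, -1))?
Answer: Rational(-141268224490, 22503496919) ≈ -6.2776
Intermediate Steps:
Function('B')(C) = Rational(-19, 17) (Function('B')(C) = Mul(19, Rational(-1, 17)) = Rational(-19, 17))
Function('J')(Q, a) = Add(Mul(6, Pow(Q, -1)), Mul(Rational(-17, 19), a)) (Function('J')(Q, a) = Add(Mul(a, Pow(Rational(-19, 17), -1)), Mul(6, Pow(Q, -1))) = Add(Mul(a, Rational(-17, 19)), Mul(6, Pow(Q, -1))) = Add(Mul(Rational(-17, 19), a), Mul(6, Pow(Q, -1))) = Add(Mul(6, Pow(Q, -1)), Mul(Rational(-17, 19), a)))
Mul(Add(4523718, 1969880), Pow(Add(Function('J')(-1145, 924), -1033579), -1)) = Mul(Add(4523718, 1969880), Pow(Add(Add(Mul(6, Pow(-1145, -1)), Mul(Rational(-17, 19), 924)), -1033579), -1)) = Mul(6493598, Pow(Add(Add(Mul(6, Rational(-1, 1145)), Rational(-15708, 19)), -1033579), -1)) = Mul(6493598, Pow(Add(Add(Rational(-6, 1145), Rational(-15708, 19)), -1033579), -1)) = Mul(6493598, Pow(Add(Rational(-17985774, 21755), -1033579), -1)) = Mul(6493598, Pow(Rational(-22503496919, 21755), -1)) = Mul(6493598, Rational(-21755, 22503496919)) = Rational(-141268224490, 22503496919)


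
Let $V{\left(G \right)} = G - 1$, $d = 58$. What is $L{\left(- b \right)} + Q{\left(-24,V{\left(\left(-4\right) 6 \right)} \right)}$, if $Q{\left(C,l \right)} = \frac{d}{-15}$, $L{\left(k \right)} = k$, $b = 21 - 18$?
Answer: $- \frac{103}{15} \approx -6.8667$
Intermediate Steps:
$b = 3$
$V{\left(G \right)} = -1 + G$
$Q{\left(C,l \right)} = - \frac{58}{15}$ ($Q{\left(C,l \right)} = \frac{58}{-15} = 58 \left(- \frac{1}{15}\right) = - \frac{58}{15}$)
$L{\left(- b \right)} + Q{\left(-24,V{\left(\left(-4\right) 6 \right)} \right)} = \left(-1\right) 3 - \frac{58}{15} = -3 - \frac{58}{15} = - \frac{103}{15}$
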